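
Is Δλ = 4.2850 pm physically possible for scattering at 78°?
No, inconsistent

Calculate the expected shift for θ = 78°:

Δλ_expected = λ_C(1 - cos(78°))
Δλ_expected = 2.4263 × (1 - cos(78°))
Δλ_expected = 2.4263 × 0.7921
Δλ_expected = 1.9219 pm

Given shift: 4.2850 pm
Expected shift: 1.9219 pm
Difference: 2.3631 pm

The values do not match. The given shift corresponds to θ ≈ 140.0°, not 78°.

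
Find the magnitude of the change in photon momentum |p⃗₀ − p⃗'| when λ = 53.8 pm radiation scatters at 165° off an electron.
2.3427e-23 kg·m/s

Photon momentum magnitude is p = h/λ.

Initial momentum:
p₀ = h/λ = 6.6261e-34/5.3800e-11 = 1.2316e-23 kg·m/s

After scattering:
λ' = λ + Δλ = 53.8 + 4.7699 = 58.5699 pm
p' = h/λ' = 6.6261e-34/5.8570e-11 = 1.1313e-23 kg·m/s

Momentum is a vector; the scattered photon's direction makes angle θ = 165° with the incident direction. The magnitude of the vector change Δp⃗ = p⃗₀ − p⃗' is found from the law of cosines:
|Δp⃗|² = p₀² + p'² − 2p₀p'cos θ
|Δp⃗|² = (1.2316e-23)² + (1.1313e-23)² − 2·1.2316e-23·1.1313e-23·cos(165°)
|Δp⃗| = 2.3427e-23 kg·m/s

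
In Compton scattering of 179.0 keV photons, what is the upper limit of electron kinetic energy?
73.7423 keV

Maximum energy transfer occurs at θ = 180° (backscattering).

Initial photon: E₀ = 179.0 keV → λ₀ = 6.9265 pm

Maximum Compton shift (at 180°):
Δλ_max = 2λ_C = 2 × 2.4263 = 4.8526 pm

Final wavelength:
λ' = 6.9265 + 4.8526 = 11.7791 pm

Minimum photon energy (maximum energy to electron):
E'_min = hc/λ' = 105.2577 keV

Maximum electron kinetic energy:
K_max = E₀ - E'_min = 179.0000 - 105.2577 = 73.7423 keV

(Intermediate values are shown rounded; full precision is carried through to the final answer.)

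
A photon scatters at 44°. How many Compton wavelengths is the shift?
0.2807 λ_C

The Compton shift formula is:
Δλ = λ_C(1 - cos θ)

Dividing both sides by λ_C:
Δλ/λ_C = 1 - cos θ

For θ = 44°:
Δλ/λ_C = 1 - cos(44°)
Δλ/λ_C = 1 - 0.7193
Δλ/λ_C = 0.2807

This means the shift is 0.2807 × λ_C = 0.6810 pm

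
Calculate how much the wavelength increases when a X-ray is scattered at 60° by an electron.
1.2132 pm

Using the Compton scattering formula:
Δλ = λ_C(1 - cos θ)

where λ_C = h/(m_e·c) ≈ 2.4263 pm is the Compton wavelength of an electron.

For θ = 60°:
cos(60°) = 0.5000
1 - cos(60°) = 0.5000

Δλ = 2.4263 × 0.5000
Δλ = 1.2132 pm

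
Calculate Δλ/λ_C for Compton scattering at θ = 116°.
1.4384 λ_C

The Compton shift formula is:
Δλ = λ_C(1 - cos θ)

Dividing both sides by λ_C:
Δλ/λ_C = 1 - cos θ

For θ = 116°:
Δλ/λ_C = 1 - cos(116°)
Δλ/λ_C = 1 - -0.4384
Δλ/λ_C = 1.4384

This means the shift is 1.4384 × λ_C = 3.4899 pm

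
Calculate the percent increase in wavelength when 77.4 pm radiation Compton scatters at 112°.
4.3091%

Calculate the Compton shift:
Δλ = λ_C(1 - cos(112°))
Δλ = 2.4263 × (1 - cos(112°))
Δλ = 2.4263 × 1.3746
Δλ = 3.3352 pm

Percentage change:
(Δλ/λ₀) × 100 = (3.3352/77.4) × 100
= 4.3091%

(Intermediate values are shown rounded; full precision is carried through to the final answer.)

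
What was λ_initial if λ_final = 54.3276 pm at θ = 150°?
49.8000 pm

From λ' = λ + Δλ, we have λ = λ' - Δλ

First calculate the Compton shift:
Δλ = λ_C(1 - cos θ)
Δλ = 2.4263 × (1 - cos(150°))
Δλ = 2.4263 × 1.8660
Δλ = 4.5276 pm

Initial wavelength:
λ = λ' - Δλ
λ = 54.3276 - 4.5276
λ = 49.8000 pm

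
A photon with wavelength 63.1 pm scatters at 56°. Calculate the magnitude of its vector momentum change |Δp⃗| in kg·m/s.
9.7788e-24 kg·m/s

Photon momentum magnitude is p = h/λ.

Initial momentum:
p₀ = h/λ = 6.6261e-34/6.3100e-11 = 1.0501e-23 kg·m/s

After scattering:
λ' = λ + Δλ = 63.1 + 1.0695 = 64.1695 pm
p' = h/λ' = 6.6261e-34/6.4170e-11 = 1.0326e-23 kg·m/s

Momentum is a vector; the scattered photon's direction makes angle θ = 56° with the incident direction. The magnitude of the vector change Δp⃗ = p⃗₀ − p⃗' is found from the law of cosines:
|Δp⃗|² = p₀² + p'² − 2p₀p'cos θ
|Δp⃗|² = (1.0501e-23)² + (1.0326e-23)² − 2·1.0501e-23·1.0326e-23·cos(56°)
|Δp⃗| = 9.7788e-24 kg·m/s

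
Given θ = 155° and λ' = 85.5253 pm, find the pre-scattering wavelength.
80.9000 pm

From λ' = λ + Δλ, we have λ = λ' - Δλ

First calculate the Compton shift:
Δλ = λ_C(1 - cos θ)
Δλ = 2.4263 × (1 - cos(155°))
Δλ = 2.4263 × 1.9063
Δλ = 4.6253 pm

Initial wavelength:
λ = λ' - Δλ
λ = 85.5253 - 4.6253
λ = 80.9000 pm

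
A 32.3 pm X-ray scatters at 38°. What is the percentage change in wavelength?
1.5924%

Calculate the Compton shift:
Δλ = λ_C(1 - cos(38°))
Δλ = 2.4263 × (1 - cos(38°))
Δλ = 2.4263 × 0.2120
Δλ = 0.5144 pm

Percentage change:
(Δλ/λ₀) × 100 = (0.5144/32.3) × 100
= 1.5924%

(Intermediate values are shown rounded; full precision is carried through to the final answer.)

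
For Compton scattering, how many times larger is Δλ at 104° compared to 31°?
104° produces the larger shift by a factor of 8.695

Calculate both shifts using Δλ = λ_C(1 - cos θ):

For θ₁ = 31°:
Δλ₁ = 2.4263 × (1 - cos(31°))
Δλ₁ = 2.4263 × 0.1428
Δλ₁ = 0.3466 pm

For θ₂ = 104°:
Δλ₂ = 2.4263 × (1 - cos(104°))
Δλ₂ = 2.4263 × 1.2419
Δλ₂ = 3.0133 pm

The 104° angle produces the larger shift.
Ratio: 3.0133/0.3466 = 8.695

(Intermediate values are shown rounded; full precision is carried through to the final answer.)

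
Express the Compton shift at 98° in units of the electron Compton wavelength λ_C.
1.1392 λ_C

The Compton shift formula is:
Δλ = λ_C(1 - cos θ)

Dividing both sides by λ_C:
Δλ/λ_C = 1 - cos θ

For θ = 98°:
Δλ/λ_C = 1 - cos(98°)
Δλ/λ_C = 1 - -0.1392
Δλ/λ_C = 1.1392

This means the shift is 1.1392 × λ_C = 2.7640 pm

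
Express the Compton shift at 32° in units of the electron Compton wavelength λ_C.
0.1520 λ_C

The Compton shift formula is:
Δλ = λ_C(1 - cos θ)

Dividing both sides by λ_C:
Δλ/λ_C = 1 - cos θ

For θ = 32°:
Δλ/λ_C = 1 - cos(32°)
Δλ/λ_C = 1 - 0.8480
Δλ/λ_C = 0.1520

This means the shift is 0.1520 × λ_C = 0.3687 pm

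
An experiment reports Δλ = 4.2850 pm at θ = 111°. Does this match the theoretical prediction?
No, inconsistent

Calculate the expected shift for θ = 111°:

Δλ_expected = λ_C(1 - cos(111°))
Δλ_expected = 2.4263 × (1 - cos(111°))
Δλ_expected = 2.4263 × 1.3584
Δλ_expected = 3.2958 pm

Given shift: 4.2850 pm
Expected shift: 3.2958 pm
Difference: 0.9891 pm

The values do not match. The given shift corresponds to θ ≈ 140.0°, not 111°.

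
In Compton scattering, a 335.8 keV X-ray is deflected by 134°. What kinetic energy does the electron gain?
176.9268 keV

By energy conservation: K_e = E_initial - E_final

First find the scattered photon energy:
Initial wavelength: λ = hc/E = 3.6922 pm
Compton shift: Δλ = λ_C(1 - cos(134°)) = 4.1118 pm
Final wavelength: λ' = 3.6922 + 4.1118 = 7.8040 pm
Final photon energy: E' = hc/λ' = 158.8732 keV

Electron kinetic energy:
K_e = E - E' = 335.8000 - 158.8732 = 176.9268 keV

(Intermediate values are shown rounded; full precision is carried through to the final answer.)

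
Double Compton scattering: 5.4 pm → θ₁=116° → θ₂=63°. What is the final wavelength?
10.2147 pm

Apply Compton shift twice:

First scattering at θ₁ = 116°:
Δλ₁ = λ_C(1 - cos(116°))
Δλ₁ = 2.4263 × 1.4384
Δλ₁ = 3.4899 pm

After first scattering:
λ₁ = 5.4 + 3.4899 = 8.8899 pm

Second scattering at θ₂ = 63°:
Δλ₂ = λ_C(1 - cos(63°))
Δλ₂ = 2.4263 × 0.5460
Δλ₂ = 1.3248 pm

Final wavelength:
λ₂ = 8.8899 + 1.3248 = 10.2147 pm

Total shift: Δλ_total = 3.4899 + 1.3248 = 4.8147 pm

(Intermediate values are shown rounded; full precision is carried through to the final answer.)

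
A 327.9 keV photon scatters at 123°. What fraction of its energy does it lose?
0.4978 (or 49.78%)

Calculate initial and final photon energies:

Initial: E₀ = 327.9 keV → λ₀ = 3.7812 pm
Compton shift: Δλ = 3.7478 pm
Final wavelength: λ' = 7.5289 pm
Final energy: E' = 164.6770 keV

Fractional energy loss:
(E₀ - E')/E₀ = (327.9000 - 164.6770)/327.9000
= 163.2230/327.9000
= 0.4978
= 49.78%

(Intermediate values are shown rounded; full precision is carried through to the final answer.)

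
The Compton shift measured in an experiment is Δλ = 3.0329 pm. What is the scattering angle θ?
104.48°

From the Compton formula Δλ = λ_C(1 - cos θ), we can solve for θ:

cos θ = 1 - Δλ/λ_C

Given:
- Δλ = 3.0329 pm
- λ_C = h/(m_e·c) ≈ 2.42631024 pm

cos θ = 1 - 3.0329/2.42631024
cos θ = 1 - 1.250005
cos θ = -0.250005

θ = arccos(-0.250005)
θ = 104.48°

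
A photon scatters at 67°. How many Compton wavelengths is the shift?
0.6093 λ_C

The Compton shift formula is:
Δλ = λ_C(1 - cos θ)

Dividing both sides by λ_C:
Δλ/λ_C = 1 - cos θ

For θ = 67°:
Δλ/λ_C = 1 - cos(67°)
Δλ/λ_C = 1 - 0.3907
Δλ/λ_C = 0.6093

This means the shift is 0.6093 × λ_C = 1.4783 pm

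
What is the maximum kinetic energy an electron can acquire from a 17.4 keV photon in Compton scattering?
1.1094 keV

Maximum energy transfer occurs at θ = 180° (backscattering).

Initial photon: E₀ = 17.4 keV → λ₀ = 71.2553 pm

Maximum Compton shift (at 180°):
Δλ_max = 2λ_C = 2 × 2.4263 = 4.8526 pm

Final wavelength:
λ' = 71.2553 + 4.8526 = 76.1079 pm

Minimum photon energy (maximum energy to electron):
E'_min = hc/λ' = 16.2906 keV

Maximum electron kinetic energy:
K_max = E₀ - E'_min = 17.4000 - 16.2906 = 1.1094 keV

(Intermediate values are shown rounded; full precision is carried through to the final answer.)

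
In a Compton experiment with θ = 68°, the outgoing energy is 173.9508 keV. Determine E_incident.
221.0000 keV

Convert final energy to wavelength (hc ≈ 1239.842 keV·pm):
λ' = hc/E' = 1239.842 / 173.9508 = 7.1275 pm

Calculate the Compton shift:
Δλ = λ_C(1 - cos(68°))
Δλ = 2.4263 × (1 - cos(68°))
Δλ = 1.5174 pm

Initial wavelength:
λ = λ' - Δλ = 7.1275 - 1.5174 = 5.6101 pm

Initial energy:
E = hc/λ = 1239.842 / 5.6101 = 221.0000 keV

(Intermediate values are shown rounded; full precision is carried through to the final answer.)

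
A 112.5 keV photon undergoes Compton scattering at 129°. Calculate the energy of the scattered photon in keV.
82.7994 keV

First convert energy to wavelength:
λ = hc/E, with hc ≈ 1239.842 keV·pm (i.e. 1239.842 eV·nm)

For E = 112.5 keV = 112500 eV:
λ = 1239.842 keV·pm / 112.5 keV
λ = 11.0208 pm

Calculate the Compton shift:
Δλ = λ_C(1 - cos(129°)) = 2.4263 × 1.6293
Δλ = 3.9532 pm

Final wavelength:
λ' = 11.0208 + 3.9532 = 14.9741 pm

Final energy:
E' = hc/λ' = 1239.842 / 14.9741 = 82.7994 keV

(Intermediate values are shown rounded; full precision is carried through to the final answer.)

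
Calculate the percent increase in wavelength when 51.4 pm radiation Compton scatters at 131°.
7.8173%

Calculate the Compton shift:
Δλ = λ_C(1 - cos(131°))
Δλ = 2.4263 × (1 - cos(131°))
Δλ = 2.4263 × 1.6561
Δλ = 4.0181 pm

Percentage change:
(Δλ/λ₀) × 100 = (4.0181/51.4) × 100
= 7.8173%

(Intermediate values are shown rounded; full precision is carried through to the final answer.)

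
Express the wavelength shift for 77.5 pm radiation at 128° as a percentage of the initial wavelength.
5.0582%

Calculate the Compton shift:
Δλ = λ_C(1 - cos(128°))
Δλ = 2.4263 × (1 - cos(128°))
Δλ = 2.4263 × 1.6157
Δλ = 3.9201 pm

Percentage change:
(Δλ/λ₀) × 100 = (3.9201/77.5) × 100
= 5.0582%

(Intermediate values are shown rounded; full precision is carried through to the final answer.)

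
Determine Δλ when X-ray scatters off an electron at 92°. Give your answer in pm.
2.5110 pm

Using the Compton scattering formula:
Δλ = λ_C(1 - cos θ)

where λ_C = h/(m_e·c) ≈ 2.4263 pm is the Compton wavelength of an electron.

For θ = 92°:
cos(92°) = -0.0349
1 - cos(92°) = 1.0349

Δλ = 2.4263 × 1.0349
Δλ = 2.5110 pm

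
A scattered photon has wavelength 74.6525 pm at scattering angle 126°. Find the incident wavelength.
70.8000 pm

From λ' = λ + Δλ, we have λ = λ' - Δλ

First calculate the Compton shift:
Δλ = λ_C(1 - cos θ)
Δλ = 2.4263 × (1 - cos(126°))
Δλ = 2.4263 × 1.5878
Δλ = 3.8525 pm

Initial wavelength:
λ = λ' - Δλ
λ = 74.6525 - 3.8525
λ = 70.8000 pm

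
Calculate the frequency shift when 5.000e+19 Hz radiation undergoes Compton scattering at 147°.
2.133e+19 Hz (decrease)

Convert frequency to wavelength (c = 299792458 m/s):
λ₀ = c/f₀ = 299792458/5.000e+19 = 5.9958492e-12 m = 5.9958 pm

Calculate Compton shift:
Δλ = λ_C(1 - cos(147°)) = 4.4612 pm

Final wavelength:
λ' = λ₀ + Δλ = 5.9958 + 4.4612 = 10.4570 pm

Final frequency:
f' = c/λ' = 299792458/1.0457034e-11 = 2.8668975e+19 Hz

Frequency shift (decrease):
Δf = f₀ - f' = 5.000e+19 - 2.8668975e+19 = 2.133e+19 Hz

(Intermediate values are shown rounded; full precision is carried through to the final answer.)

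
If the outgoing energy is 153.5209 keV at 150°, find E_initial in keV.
349.3998 keV

Convert final energy to wavelength (hc ≈ 1239.842 keV·pm):
λ' = hc/E' = 1239.842 / 153.5209 = 8.0760 pm

Calculate the Compton shift:
Δλ = λ_C(1 - cos(150°))
Δλ = 2.4263 × (1 - cos(150°))
Δλ = 4.5276 pm

Initial wavelength:
λ = λ' - Δλ = 8.0760 - 4.5276 = 3.5485 pm

Initial energy:
E = hc/λ = 1239.842 / 3.5485 = 349.3998 keV

(Intermediate values are shown rounded; full precision is carried through to the final answer.)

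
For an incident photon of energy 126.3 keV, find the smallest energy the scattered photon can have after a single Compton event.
84.5197 keV (at θ = 180°)

The scattered photon has minimum energy when its wavelength is maximum, i.e., when the Compton shift Δλ = λ_C(1 − cos θ) is maximum. This occurs at θ = 180° (backscattering), giving Δλ_max = 2λ_C = 4.8526 pm.

Initial wavelength: λ₀ = hc/E₀ = 9.8166 pm
Maximum final wavelength: λ'_max = λ₀ + 2λ_C = 9.8166 + 4.8526 = 14.6693 pm
Minimum final energy: E'_min = hc/λ'_max = 84.5197 keV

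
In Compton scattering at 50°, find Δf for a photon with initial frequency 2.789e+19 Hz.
2.081e+18 Hz (decrease)

Convert frequency to wavelength (c = 299792458 m/s):
λ₀ = c/f₀ = 299792458/2.789e+19 = 1.0749102e-11 m = 10.7491 pm

Calculate Compton shift:
Δλ = λ_C(1 - cos(50°)) = 0.8667 pm

Final wavelength:
λ' = λ₀ + Δλ = 10.7491 + 0.8667 = 11.6158 pm

Final frequency:
f' = c/λ' = 299792458/1.1615810e-11 = 2.5809001e+19 Hz

Frequency shift (decrease):
Δf = f₀ - f' = 2.789e+19 - 2.5809001e+19 = 2.081e+18 Hz

(Intermediate values are shown rounded; full precision is carried through to the final answer.)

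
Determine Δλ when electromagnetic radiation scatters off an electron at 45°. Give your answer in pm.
0.7106 pm

Using the Compton scattering formula:
Δλ = λ_C(1 - cos θ)

where λ_C = h/(m_e·c) ≈ 2.4263 pm is the Compton wavelength of an electron.

For θ = 45°:
cos(45°) = 0.7071
1 - cos(45°) = 0.2929

Δλ = 2.4263 × 0.2929
Δλ = 0.7106 pm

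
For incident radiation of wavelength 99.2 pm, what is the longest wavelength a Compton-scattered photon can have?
104.0526 pm (at θ = 180°)

The Compton shift is Δλ = λ_C(1 − cos θ).

Since cos θ ranges from −1 to 1, the factor (1 − cos θ) ranges from 0 to 2; the maximum shift occurs at θ = 180° (backscattering):
Δλ_max = 2λ_C = 2 × 2.4263 pm = 4.8526 pm

Maximum scattered wavelength:
λ'_max = λ₀ + Δλ_max = 99.2 + 4.8526 = 104.0526 pm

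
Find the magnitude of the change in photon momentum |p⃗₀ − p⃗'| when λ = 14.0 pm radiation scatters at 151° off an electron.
8.0459e-23 kg·m/s

Photon momentum magnitude is p = h/λ.

Initial momentum:
p₀ = h/λ = 6.6261e-34/1.4000e-11 = 4.7329e-23 kg·m/s

After scattering:
λ' = λ + Δλ = 14.0 + 4.5484 = 18.5484 pm
p' = h/λ' = 6.6261e-34/1.8548e-11 = 3.5723e-23 kg·m/s

Momentum is a vector; the scattered photon's direction makes angle θ = 151° with the incident direction. The magnitude of the vector change Δp⃗ = p⃗₀ − p⃗' is found from the law of cosines:
|Δp⃗|² = p₀² + p'² − 2p₀p'cos θ
|Δp⃗|² = (4.7329e-23)² + (3.5723e-23)² − 2·4.7329e-23·3.5723e-23·cos(151°)
|Δp⃗| = 8.0459e-23 kg·m/s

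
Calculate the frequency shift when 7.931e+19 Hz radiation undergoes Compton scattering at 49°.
1.434e+19 Hz (decrease)

Convert frequency to wavelength (c = 299792458 m/s):
λ₀ = c/f₀ = 299792458/7.931e+19 = 3.7800083e-12 m = 3.7800 pm

Calculate Compton shift:
Δλ = λ_C(1 - cos(49°)) = 0.8345 pm

Final wavelength:
λ' = λ₀ + Δλ = 3.7800 + 0.8345 = 4.6145 pm

Final frequency:
f' = c/λ' = 299792458/4.6145158e-12 = 6.4967262e+19 Hz

Frequency shift (decrease):
Δf = f₀ - f' = 7.931e+19 - 6.4967262e+19 = 1.434e+19 Hz

(Intermediate values are shown rounded; full precision is carried through to the final answer.)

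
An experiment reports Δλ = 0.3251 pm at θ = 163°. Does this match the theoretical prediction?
No, inconsistent

Calculate the expected shift for θ = 163°:

Δλ_expected = λ_C(1 - cos(163°))
Δλ_expected = 2.4263 × (1 - cos(163°))
Δλ_expected = 2.4263 × 1.9563
Δλ_expected = 4.7466 pm

Given shift: 0.3251 pm
Expected shift: 4.7466 pm
Difference: 4.4215 pm

The values do not match. The given shift corresponds to θ ≈ 30.0°, not 163°.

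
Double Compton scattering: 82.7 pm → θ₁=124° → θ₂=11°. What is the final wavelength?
86.5277 pm

Apply Compton shift twice:

First scattering at θ₁ = 124°:
Δλ₁ = λ_C(1 - cos(124°))
Δλ₁ = 2.4263 × 1.5592
Δλ₁ = 3.7831 pm

After first scattering:
λ₁ = 82.7 + 3.7831 = 86.4831 pm

Second scattering at θ₂ = 11°:
Δλ₂ = λ_C(1 - cos(11°))
Δλ₂ = 2.4263 × 0.0184
Δλ₂ = 0.0446 pm

Final wavelength:
λ₂ = 86.4831 + 0.0446 = 86.5277 pm

Total shift: Δλ_total = 3.7831 + 0.0446 = 3.8277 pm

(Intermediate values are shown rounded; full precision is carried through to the final answer.)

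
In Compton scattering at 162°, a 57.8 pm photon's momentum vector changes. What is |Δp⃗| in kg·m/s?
2.1789e-23 kg·m/s

Photon momentum magnitude is p = h/λ.

Initial momentum:
p₀ = h/λ = 6.6261e-34/5.7800e-11 = 1.1464e-23 kg·m/s

After scattering:
λ' = λ + Δλ = 57.8 + 4.7339 = 62.5339 pm
p' = h/λ' = 6.6261e-34/6.2534e-11 = 1.0596e-23 kg·m/s

Momentum is a vector; the scattered photon's direction makes angle θ = 162° with the incident direction. The magnitude of the vector change Δp⃗ = p⃗₀ − p⃗' is found from the law of cosines:
|Δp⃗|² = p₀² + p'² − 2p₀p'cos θ
|Δp⃗|² = (1.1464e-23)² + (1.0596e-23)² − 2·1.1464e-23·1.0596e-23·cos(162°)
|Δp⃗| = 2.1789e-23 kg·m/s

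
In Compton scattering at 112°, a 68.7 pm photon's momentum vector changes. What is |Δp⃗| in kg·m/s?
1.5624e-23 kg·m/s

Photon momentum magnitude is p = h/λ.

Initial momentum:
p₀ = h/λ = 6.6261e-34/6.8700e-11 = 9.6449e-24 kg·m/s

After scattering:
λ' = λ + Δλ = 68.7 + 3.3352 = 72.0352 pm
p' = h/λ' = 6.6261e-34/7.2035e-11 = 9.1984e-24 kg·m/s

Momentum is a vector; the scattered photon's direction makes angle θ = 112° with the incident direction. The magnitude of the vector change Δp⃗ = p⃗₀ − p⃗' is found from the law of cosines:
|Δp⃗|² = p₀² + p'² − 2p₀p'cos θ
|Δp⃗|² = (9.6449e-24)² + (9.1984e-24)² − 2·9.6449e-24·9.1984e-24·cos(112°)
|Δp⃗| = 1.5624e-23 kg·m/s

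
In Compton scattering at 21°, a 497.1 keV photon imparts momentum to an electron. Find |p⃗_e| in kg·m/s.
9.5218e-23 kg·m/s

The electron is initially at rest, so by conservation of momentum:
p⃗_e = p⃗₀ − p⃗'  (incident photon momentum minus scattered photon momentum)

Photon momentum magnitudes (p = h/λ = E/c):
λ₀ = hc/E₀ = 2.4942 pm → p₀ = h/λ₀ = 2.6566e-22 kg·m/s
Δλ = λ_C(1 − cos 21°) = 0.1612 pm
λ' = 2.6553 pm → p' = h/λ' = 2.4954e-22 kg·m/s

The scattered photon makes angle θ = 21° with the incident direction, so by the law of cosines:
|p⃗_e|² = p₀² + p'² − 2p₀p'cos θ
|p⃗_e|² = (2.6566e-22)² + (2.4954e-22)² − 2·2.6566e-22·2.4954e-22·cos(21°)
|p⃗_e| = 9.5218e-23 kg·m/s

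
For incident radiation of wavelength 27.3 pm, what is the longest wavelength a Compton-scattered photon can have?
32.1526 pm (at θ = 180°)

The Compton shift is Δλ = λ_C(1 − cos θ).

Since cos θ ranges from −1 to 1, the factor (1 − cos θ) ranges from 0 to 2; the maximum shift occurs at θ = 180° (backscattering):
Δλ_max = 2λ_C = 2 × 2.4263 pm = 4.8526 pm

Maximum scattered wavelength:
λ'_max = λ₀ + Δλ_max = 27.3 + 4.8526 = 32.1526 pm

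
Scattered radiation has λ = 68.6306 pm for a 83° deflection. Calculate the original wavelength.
66.5000 pm

From λ' = λ + Δλ, we have λ = λ' - Δλ

First calculate the Compton shift:
Δλ = λ_C(1 - cos θ)
Δλ = 2.4263 × (1 - cos(83°))
Δλ = 2.4263 × 0.8781
Δλ = 2.1306 pm

Initial wavelength:
λ = λ' - Δλ
λ = 68.6306 - 2.1306
λ = 66.5000 pm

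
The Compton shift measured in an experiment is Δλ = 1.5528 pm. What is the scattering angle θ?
68.90°

From the Compton formula Δλ = λ_C(1 - cos θ), we can solve for θ:

cos θ = 1 - Δλ/λ_C

Given:
- Δλ = 1.5528 pm
- λ_C = h/(m_e·c) ≈ 2.42631024 pm

cos θ = 1 - 1.5528/2.42631024
cos θ = 1 - 0.639984
cos θ = 0.360016

θ = arccos(0.360016)
θ = 68.90°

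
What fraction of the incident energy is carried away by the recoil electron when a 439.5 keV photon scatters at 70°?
0.3614 (or 36.14%)

Calculate initial and final photon energies:

Initial: E₀ = 439.5 keV → λ₀ = 2.8210 pm
Compton shift: Δλ = 1.5965 pm
Final wavelength: λ' = 4.4175 pm
Final energy: E' = 280.6665 keV

Fractional energy loss:
(E₀ - E')/E₀ = (439.5000 - 280.6665)/439.5000
= 158.8335/439.5000
= 0.3614
= 36.14%

(Intermediate values are shown rounded; full precision is carried through to the final answer.)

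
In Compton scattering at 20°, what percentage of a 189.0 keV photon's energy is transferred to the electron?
0.0218 (or 2.18%)

Calculate initial and final photon energies:

Initial: E₀ = 189.0 keV → λ₀ = 6.5600 pm
Compton shift: Δλ = 0.1463 pm
Final wavelength: λ' = 6.7063 pm
Final energy: E' = 184.8762 keV

Fractional energy loss:
(E₀ - E')/E₀ = (189.0000 - 184.8762)/189.0000
= 4.1238/189.0000
= 0.0218
= 2.18%

(Intermediate values are shown rounded; full precision is carried through to the final answer.)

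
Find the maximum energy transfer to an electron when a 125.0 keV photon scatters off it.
41.0644 keV

Maximum energy transfer occurs at θ = 180° (backscattering).

Initial photon: E₀ = 125.0 keV → λ₀ = 9.9187 pm

Maximum Compton shift (at 180°):
Δλ_max = 2λ_C = 2 × 2.4263 = 4.8526 pm

Final wavelength:
λ' = 9.9187 + 4.8526 = 14.7714 pm

Minimum photon energy (maximum energy to electron):
E'_min = hc/λ' = 83.9356 keV

Maximum electron kinetic energy:
K_max = E₀ - E'_min = 125.0000 - 83.9356 = 41.0644 keV

(Intermediate values are shown rounded; full precision is carried through to the final answer.)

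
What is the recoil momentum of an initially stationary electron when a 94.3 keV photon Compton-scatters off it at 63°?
5.0408e-23 kg·m/s

The electron is initially at rest, so by conservation of momentum:
p⃗_e = p⃗₀ − p⃗'  (incident photon momentum minus scattered photon momentum)

Photon momentum magnitudes (p = h/λ = E/c):
λ₀ = hc/E₀ = 13.1478 pm → p₀ = h/λ₀ = 5.0397e-23 kg·m/s
Δλ = λ_C(1 − cos 63°) = 1.3248 pm
λ' = 14.4726 pm → p' = h/λ' = 4.5783e-23 kg·m/s

The scattered photon makes angle θ = 63° with the incident direction, so by the law of cosines:
|p⃗_e|² = p₀² + p'² − 2p₀p'cos θ
|p⃗_e|² = (5.0397e-23)² + (4.5783e-23)² − 2·5.0397e-23·4.5783e-23·cos(63°)
|p⃗_e| = 5.0408e-23 kg·m/s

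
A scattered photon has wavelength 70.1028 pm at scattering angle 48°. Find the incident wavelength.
69.3000 pm

From λ' = λ + Δλ, we have λ = λ' - Δλ

First calculate the Compton shift:
Δλ = λ_C(1 - cos θ)
Δλ = 2.4263 × (1 - cos(48°))
Δλ = 2.4263 × 0.3309
Δλ = 0.8028 pm

Initial wavelength:
λ = λ' - Δλ
λ = 70.1028 - 0.8028
λ = 69.3000 pm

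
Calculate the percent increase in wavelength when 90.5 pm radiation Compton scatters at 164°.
5.2582%

Calculate the Compton shift:
Δλ = λ_C(1 - cos(164°))
Δλ = 2.4263 × (1 - cos(164°))
Δλ = 2.4263 × 1.9613
Δλ = 4.7586 pm

Percentage change:
(Δλ/λ₀) × 100 = (4.7586/90.5) × 100
= 5.2582%

(Intermediate values are shown rounded; full precision is carried through to the final answer.)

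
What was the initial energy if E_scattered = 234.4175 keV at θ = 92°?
446.3000 keV

Convert final energy to wavelength (hc ≈ 1239.842 keV·pm):
λ' = hc/E' = 1239.842 / 234.4175 = 5.2890 pm

Calculate the Compton shift:
Δλ = λ_C(1 - cos(92°))
Δλ = 2.4263 × (1 - cos(92°))
Δλ = 2.5110 pm

Initial wavelength:
λ = λ' - Δλ = 5.2890 - 2.5110 = 2.7780 pm

Initial energy:
E = hc/λ = 1239.842 / 2.7780 = 446.3000 keV

(Intermediate values are shown rounded; full precision is carried through to the final answer.)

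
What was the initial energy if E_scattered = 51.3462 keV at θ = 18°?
51.6000 keV

Convert final energy to wavelength (hc ≈ 1239.842 keV·pm):
λ' = hc/E' = 1239.842 / 51.3462 = 24.1467 pm

Calculate the Compton shift:
Δλ = λ_C(1 - cos(18°))
Δλ = 2.4263 × (1 - cos(18°))
Δλ = 0.1188 pm

Initial wavelength:
λ = λ' - Δλ = 24.1467 - 0.1188 = 24.0280 pm

Initial energy:
E = hc/λ = 1239.842 / 24.0280 = 51.6000 keV

(Intermediate values are shown rounded; full precision is carried through to the final answer.)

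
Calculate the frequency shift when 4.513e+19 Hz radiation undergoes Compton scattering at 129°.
1.684e+19 Hz (decrease)

Convert frequency to wavelength (c = 299792458 m/s):
λ₀ = c/f₀ = 299792458/4.513e+19 = 6.6428641e-12 m = 6.6429 pm

Calculate Compton shift:
Δλ = λ_C(1 - cos(129°)) = 3.9532 pm

Final wavelength:
λ' = λ₀ + Δλ = 6.6429 + 3.9532 = 10.5961 pm

Final frequency:
f' = c/λ' = 299792458/1.0596101e-11 = 2.8292715e+19 Hz

Frequency shift (decrease):
Δf = f₀ - f' = 4.513e+19 - 2.8292715e+19 = 1.684e+19 Hz

(Intermediate values are shown rounded; full precision is carried through to the final answer.)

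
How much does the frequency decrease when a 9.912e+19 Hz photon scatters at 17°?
3.357e+18 Hz (decrease)

Convert frequency to wavelength (c = 299792458 m/s):
λ₀ = c/f₀ = 299792458/9.912e+19 = 3.0245405e-12 m = 3.0245 pm

Calculate Compton shift:
Δλ = λ_C(1 - cos(17°)) = 0.1060 pm

Final wavelength:
λ' = λ₀ + Δλ = 3.0245 + 0.1060 = 3.1306 pm

Final frequency:
f' = c/λ' = 299792458/3.1305588e-12 = 9.5763243e+19 Hz

Frequency shift (decrease):
Δf = f₀ - f' = 9.912e+19 - 9.5763243e+19 = 3.357e+18 Hz

(Intermediate values are shown rounded; full precision is carried through to the final answer.)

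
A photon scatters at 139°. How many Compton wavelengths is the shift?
1.7547 λ_C

The Compton shift formula is:
Δλ = λ_C(1 - cos θ)

Dividing both sides by λ_C:
Δλ/λ_C = 1 - cos θ

For θ = 139°:
Δλ/λ_C = 1 - cos(139°)
Δλ/λ_C = 1 - -0.7547
Δλ/λ_C = 1.7547

This means the shift is 1.7547 × λ_C = 4.2575 pm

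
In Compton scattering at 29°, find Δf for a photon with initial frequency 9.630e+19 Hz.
8.573e+18 Hz (decrease)

Convert frequency to wavelength (c = 299792458 m/s):
λ₀ = c/f₀ = 299792458/9.630e+19 = 3.1131096e-12 m = 3.1131 pm

Calculate Compton shift:
Δλ = λ_C(1 - cos(29°)) = 0.3042 pm

Final wavelength:
λ' = λ₀ + Δλ = 3.1131 + 0.3042 = 3.4173 pm

Final frequency:
f' = c/λ' = 299792458/3.4173211e-12 = 8.7727330e+19 Hz

Frequency shift (decrease):
Δf = f₀ - f' = 9.630e+19 - 8.7727330e+19 = 8.573e+18 Hz

(Intermediate values are shown rounded; full precision is carried through to the final answer.)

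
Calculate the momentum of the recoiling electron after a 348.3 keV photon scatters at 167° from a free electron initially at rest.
2.6406e-22 kg·m/s

The electron is initially at rest, so by conservation of momentum:
p⃗_e = p⃗₀ − p⃗'  (incident photon momentum minus scattered photon momentum)

Photon momentum magnitudes (p = h/λ = E/c):
λ₀ = hc/E₀ = 3.5597 pm → p₀ = h/λ₀ = 1.8614e-22 kg·m/s
Δλ = λ_C(1 − cos 167°) = 4.7904 pm
λ' = 8.3501 pm → p' = h/λ' = 7.9353e-23 kg·m/s

The scattered photon makes angle θ = 167° with the incident direction, so by the law of cosines:
|p⃗_e|² = p₀² + p'² − 2p₀p'cos θ
|p⃗_e|² = (1.8614e-22)² + (7.9353e-23)² − 2·1.8614e-22·7.9353e-23·cos(167°)
|p⃗_e| = 2.6406e-22 kg·m/s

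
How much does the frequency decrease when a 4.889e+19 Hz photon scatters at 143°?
2.033e+19 Hz (decrease)

Convert frequency to wavelength (c = 299792458 m/s):
λ₀ = c/f₀ = 299792458/4.889e+19 = 6.1319791e-12 m = 6.1320 pm

Calculate Compton shift:
Δλ = λ_C(1 - cos(143°)) = 4.3640 pm

Final wavelength:
λ' = λ₀ + Δλ = 6.1320 + 4.3640 = 10.4960 pm

Final frequency:
f' = c/λ' = 299792458/1.0496027e-11 = 2.8562471e+19 Hz

Frequency shift (decrease):
Δf = f₀ - f' = 4.889e+19 - 2.8562471e+19 = 2.033e+19 Hz

(Intermediate values are shown rounded; full precision is carried through to the final answer.)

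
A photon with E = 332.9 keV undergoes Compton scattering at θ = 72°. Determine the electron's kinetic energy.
103.3382 keV

By energy conservation: K_e = E_initial - E_final

First find the scattered photon energy:
Initial wavelength: λ = hc/E = 3.7244 pm
Compton shift: Δλ = λ_C(1 - cos(72°)) = 1.6765 pm
Final wavelength: λ' = 3.7244 + 1.6765 = 5.4009 pm
Final photon energy: E' = hc/λ' = 229.5618 keV

Electron kinetic energy:
K_e = E - E' = 332.9000 - 229.5618 = 103.3382 keV

(Intermediate values are shown rounded; full precision is carried through to the final answer.)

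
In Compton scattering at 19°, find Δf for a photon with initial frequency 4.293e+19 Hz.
7.975e+17 Hz (decrease)

Convert frequency to wavelength (c = 299792458 m/s):
λ₀ = c/f₀ = 299792458/4.293e+19 = 6.9832858e-12 m = 6.9833 pm

Calculate Compton shift:
Δλ = λ_C(1 - cos(19°)) = 0.1322 pm

Final wavelength:
λ' = λ₀ + Δλ = 6.9833 + 0.1322 = 7.1155 pm

Final frequency:
f' = c/λ' = 299792458/7.1154746e-12 = 4.2132461e+19 Hz

Frequency shift (decrease):
Δf = f₀ - f' = 4.293e+19 - 4.2132461e+19 = 7.975e+17 Hz

(Intermediate values are shown rounded; full precision is carried through to the final answer.)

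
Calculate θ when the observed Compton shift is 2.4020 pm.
89.43°

From the Compton formula Δλ = λ_C(1 - cos θ), we can solve for θ:

cos θ = 1 - Δλ/λ_C

Given:
- Δλ = 2.4020 pm
- λ_C = h/(m_e·c) ≈ 2.42631024 pm

cos θ = 1 - 2.4020/2.42631024
cos θ = 1 - 0.989981
cos θ = 0.010019

θ = arccos(0.010019)
θ = 89.43°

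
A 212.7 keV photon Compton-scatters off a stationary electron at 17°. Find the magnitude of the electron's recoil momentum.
3.3364e-23 kg·m/s

The electron is initially at rest, so by conservation of momentum:
p⃗_e = p⃗₀ − p⃗'  (incident photon momentum minus scattered photon momentum)

Photon momentum magnitudes (p = h/λ = E/c):
λ₀ = hc/E₀ = 5.8291 pm → p₀ = h/λ₀ = 1.1367e-22 kg·m/s
Δλ = λ_C(1 − cos 17°) = 0.1060 pm
λ' = 5.9351 pm → p' = h/λ' = 1.1164e-22 kg·m/s

The scattered photon makes angle θ = 17° with the incident direction, so by the law of cosines:
|p⃗_e|² = p₀² + p'² − 2p₀p'cos θ
|p⃗_e|² = (1.1367e-22)² + (1.1164e-22)² − 2·1.1367e-22·1.1164e-22·cos(17°)
|p⃗_e| = 3.3364e-23 kg·m/s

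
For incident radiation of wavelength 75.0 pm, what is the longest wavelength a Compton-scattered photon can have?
79.8526 pm (at θ = 180°)

The Compton shift is Δλ = λ_C(1 − cos θ).

Since cos θ ranges from −1 to 1, the factor (1 − cos θ) ranges from 0 to 2; the maximum shift occurs at θ = 180° (backscattering):
Δλ_max = 2λ_C = 2 × 2.4263 pm = 4.8526 pm

Maximum scattered wavelength:
λ'_max = λ₀ + Δλ_max = 75.0 + 4.8526 = 79.8526 pm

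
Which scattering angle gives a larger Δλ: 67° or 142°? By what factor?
142° produces the larger shift by a factor of 2.935

Calculate both shifts using Δλ = λ_C(1 - cos θ):

For θ₁ = 67°:
Δλ₁ = 2.4263 × (1 - cos(67°))
Δλ₁ = 2.4263 × 0.6093
Δλ₁ = 1.4783 pm

For θ₂ = 142°:
Δλ₂ = 2.4263 × (1 - cos(142°))
Δλ₂ = 2.4263 × 1.7880
Δλ₂ = 4.3383 pm

The 142° angle produces the larger shift.
Ratio: 4.3383/1.4783 = 2.935

(Intermediate values are shown rounded; full precision is carried through to the final answer.)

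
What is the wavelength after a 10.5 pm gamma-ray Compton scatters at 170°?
15.3158 pm

Using the Compton scattering formula:
λ' = λ + Δλ = λ + λ_C(1 - cos θ)

Given:
- Initial wavelength λ = 10.5 pm
- Scattering angle θ = 170°
- Compton wavelength λ_C ≈ 2.4263 pm

Calculate the shift:
Δλ = 2.4263 × (1 - cos(170°))
Δλ = 2.4263 × 1.9848
Δλ = 4.8158 pm

Final wavelength:
λ' = 10.5 + 4.8158 = 15.3158 pm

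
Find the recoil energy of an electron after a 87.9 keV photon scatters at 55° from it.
6.0070 keV

By energy conservation: K_e = E_initial - E_final

First find the scattered photon energy:
Initial wavelength: λ = hc/E = 14.1051 pm
Compton shift: Δλ = λ_C(1 - cos(55°)) = 1.0346 pm
Final wavelength: λ' = 14.1051 + 1.0346 = 15.1398 pm
Final photon energy: E' = hc/λ' = 81.8930 keV

Electron kinetic energy:
K_e = E - E' = 87.9000 - 81.8930 = 6.0070 keV

(Intermediate values are shown rounded; full precision is carried through to the final answer.)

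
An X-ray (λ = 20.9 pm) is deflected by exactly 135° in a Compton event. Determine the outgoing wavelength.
25.0420 pm

Using the Compton formula: λ' = λ + λ_C(1 − cos θ)

For θ = 135°, cos θ = -√2/2 (exact) ≈ -0.7071, so:
1 − cos 135° = 1 − (-√2/2) ≈ 1.7071

Δλ = λ_C × 1.7071 = 2.4263 × 1.7071 = 4.1420 pm

λ' = 20.9 + 4.1420 = 25.0420 pm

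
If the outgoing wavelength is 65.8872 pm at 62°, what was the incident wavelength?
64.6000 pm

From λ' = λ + Δλ, we have λ = λ' - Δλ

First calculate the Compton shift:
Δλ = λ_C(1 - cos θ)
Δλ = 2.4263 × (1 - cos(62°))
Δλ = 2.4263 × 0.5305
Δλ = 1.2872 pm

Initial wavelength:
λ = λ' - Δλ
λ = 65.8872 - 1.2872
λ = 64.6000 pm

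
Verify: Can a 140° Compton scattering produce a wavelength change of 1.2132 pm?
No, inconsistent

Calculate the expected shift for θ = 140°:

Δλ_expected = λ_C(1 - cos(140°))
Δλ_expected = 2.4263 × (1 - cos(140°))
Δλ_expected = 2.4263 × 1.7660
Δλ_expected = 4.2850 pm

Given shift: 1.2132 pm
Expected shift: 4.2850 pm
Difference: 3.0718 pm

The values do not match. The given shift corresponds to θ ≈ 60.0°, not 140°.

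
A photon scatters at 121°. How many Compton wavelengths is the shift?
1.5150 λ_C

The Compton shift formula is:
Δλ = λ_C(1 - cos θ)

Dividing both sides by λ_C:
Δλ/λ_C = 1 - cos θ

For θ = 121°:
Δλ/λ_C = 1 - cos(121°)
Δλ/λ_C = 1 - -0.5150
Δλ/λ_C = 1.5150

This means the shift is 1.5150 × λ_C = 3.6760 pm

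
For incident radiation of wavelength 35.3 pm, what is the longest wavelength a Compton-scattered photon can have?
40.1526 pm (at θ = 180°)

The Compton shift is Δλ = λ_C(1 − cos θ).

Since cos θ ranges from −1 to 1, the factor (1 − cos θ) ranges from 0 to 2; the maximum shift occurs at θ = 180° (backscattering):
Δλ_max = 2λ_C = 2 × 2.4263 pm = 4.8526 pm

Maximum scattered wavelength:
λ'_max = λ₀ + Δλ_max = 35.3 + 4.8526 = 40.1526 pm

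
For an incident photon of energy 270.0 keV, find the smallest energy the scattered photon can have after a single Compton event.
131.2748 keV (at θ = 180°)

The scattered photon has minimum energy when its wavelength is maximum, i.e., when the Compton shift Δλ = λ_C(1 − cos θ) is maximum. This occurs at θ = 180° (backscattering), giving Δλ_max = 2λ_C = 4.8526 pm.

Initial wavelength: λ₀ = hc/E₀ = 4.5920 pm
Maximum final wavelength: λ'_max = λ₀ + 2λ_C = 4.5920 + 4.8526 = 9.4446 pm
Minimum final energy: E'_min = hc/λ'_max = 131.2748 keV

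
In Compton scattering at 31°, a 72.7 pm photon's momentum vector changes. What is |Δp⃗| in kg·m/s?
4.8600e-24 kg·m/s

Photon momentum magnitude is p = h/λ.

Initial momentum:
p₀ = h/λ = 6.6261e-34/7.2700e-11 = 9.1143e-24 kg·m/s

After scattering:
λ' = λ + Δλ = 72.7 + 0.3466 = 73.0466 pm
p' = h/λ' = 6.6261e-34/7.3047e-11 = 9.0710e-24 kg·m/s

Momentum is a vector; the scattered photon's direction makes angle θ = 31° with the incident direction. The magnitude of the vector change Δp⃗ = p⃗₀ − p⃗' is found from the law of cosines:
|Δp⃗|² = p₀² + p'² − 2p₀p'cos θ
|Δp⃗|² = (9.1143e-24)² + (9.0710e-24)² − 2·9.1143e-24·9.0710e-24·cos(31°)
|Δp⃗| = 4.8600e-24 kg·m/s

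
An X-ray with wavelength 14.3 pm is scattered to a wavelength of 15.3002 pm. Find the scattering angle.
54.00°

First find the wavelength shift:
Δλ = λ' - λ = 15.3002 - 14.3 = 1.0002 pm

Using Δλ = λ_C(1 - cos θ), with λ_C = h/(m_e·c) ≈ 2.42631024 pm:
cos θ = 1 - Δλ/λ_C
cos θ = 1 - 1.0002/2.42631024
cos θ = 0.587769

θ = arccos(0.587769)
θ = 54.00°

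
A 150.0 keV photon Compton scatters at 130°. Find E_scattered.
101.1990 keV

First convert energy to wavelength:
λ = hc/E, with hc ≈ 1239.842 keV·pm (i.e. 1239.842 eV·nm)

For E = 150.0 keV = 150000 eV:
λ = 1239.842 keV·pm / 150.0 keV
λ = 8.2656 pm

Calculate the Compton shift:
Δλ = λ_C(1 - cos(130°)) = 2.4263 × 1.6428
Δλ = 3.9859 pm

Final wavelength:
λ' = 8.2656 + 3.9859 = 12.2515 pm

Final energy:
E' = hc/λ' = 1239.842 / 12.2515 = 101.1990 keV

(Intermediate values are shown rounded; full precision is carried through to the final answer.)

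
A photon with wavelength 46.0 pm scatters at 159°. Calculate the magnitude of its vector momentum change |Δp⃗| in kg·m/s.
2.7017e-23 kg·m/s

Photon momentum magnitude is p = h/λ.

Initial momentum:
p₀ = h/λ = 6.6261e-34/4.6000e-11 = 1.4405e-23 kg·m/s

After scattering:
λ' = λ + Δλ = 46.0 + 4.6915 = 50.6915 pm
p' = h/λ' = 6.6261e-34/5.0691e-11 = 1.3071e-23 kg·m/s

Momentum is a vector; the scattered photon's direction makes angle θ = 159° with the incident direction. The magnitude of the vector change Δp⃗ = p⃗₀ − p⃗' is found from the law of cosines:
|Δp⃗|² = p₀² + p'² − 2p₀p'cos θ
|Δp⃗|² = (1.4405e-23)² + (1.3071e-23)² − 2·1.4405e-23·1.3071e-23·cos(159°)
|Δp⃗| = 2.7017e-23 kg·m/s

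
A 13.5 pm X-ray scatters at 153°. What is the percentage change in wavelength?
33.9864%

Calculate the Compton shift:
Δλ = λ_C(1 - cos(153°))
Δλ = 2.4263 × (1 - cos(153°))
Δλ = 2.4263 × 1.8910
Δλ = 4.5882 pm

Percentage change:
(Δλ/λ₀) × 100 = (4.5882/13.5) × 100
= 33.9864%

(Intermediate values are shown rounded; full precision is carried through to the final answer.)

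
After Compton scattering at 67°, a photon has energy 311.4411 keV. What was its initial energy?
495.4001 keV

Convert final energy to wavelength (hc ≈ 1239.842 keV·pm):
λ' = hc/E' = 1239.842 / 311.4411 = 3.9810 pm

Calculate the Compton shift:
Δλ = λ_C(1 - cos(67°))
Δλ = 2.4263 × (1 - cos(67°))
Δλ = 1.4783 pm

Initial wavelength:
λ = λ' - Δλ = 3.9810 - 1.4783 = 2.5027 pm

Initial energy:
E = hc/λ = 1239.842 / 2.5027 = 495.4001 keV

(Intermediate values are shown rounded; full precision is carried through to the final answer.)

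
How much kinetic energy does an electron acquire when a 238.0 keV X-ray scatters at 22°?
7.8069 keV

By energy conservation: K_e = E_initial - E_final

First find the scattered photon energy:
Initial wavelength: λ = hc/E = 5.2094 pm
Compton shift: Δλ = λ_C(1 - cos(22°)) = 0.1767 pm
Final wavelength: λ' = 5.2094 + 0.1767 = 5.3861 pm
Final photon energy: E' = hc/λ' = 230.1931 keV

Electron kinetic energy:
K_e = E - E' = 238.0000 - 230.1931 = 7.8069 keV

(Intermediate values are shown rounded; full precision is carried through to the final answer.)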